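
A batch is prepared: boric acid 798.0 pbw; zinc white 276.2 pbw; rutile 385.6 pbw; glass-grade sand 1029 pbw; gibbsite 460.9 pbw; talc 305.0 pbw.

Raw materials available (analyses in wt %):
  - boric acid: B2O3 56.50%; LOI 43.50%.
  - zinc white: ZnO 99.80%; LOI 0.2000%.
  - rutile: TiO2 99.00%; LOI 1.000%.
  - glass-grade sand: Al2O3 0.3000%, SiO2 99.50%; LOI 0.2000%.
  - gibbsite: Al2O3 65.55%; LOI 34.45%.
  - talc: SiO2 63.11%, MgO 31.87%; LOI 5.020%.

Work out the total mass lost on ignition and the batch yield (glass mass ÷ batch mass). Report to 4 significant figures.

Exact precision is carried in every operation. The intermediate values are shown rounded to 4 significant digits between the steps — each reported figure takes just one rounding. The derived quantities are computed at full float precision (net glass mass, the totals, LOI, six oxide percentages, the yield) from the batch weights for 2727 pbw of glass, as they appear in question or answer.
Per-material ignition loss:
  boric acid: 798.0 × 0.4350 = 347.1 pbw
  zinc white: 276.2 × 0.002000 = 0.5524 pbw
  rutile: 385.6 × 0.01000 = 3.856 pbw
  glass-grade sand: 1029 × 0.002000 = 2.058 pbw
  gibbsite: 460.9 × 0.3445 = 158.8 pbw
  talc: 305.0 × 0.05020 = 15.31 pbw
Total LOI = 527.7 pbw
Glass = batch − LOI = 3255 − 527.7 = 2727 pbw

LOI loss = 527.7 pbw; glass = 2727 pbw; yield = 83.79%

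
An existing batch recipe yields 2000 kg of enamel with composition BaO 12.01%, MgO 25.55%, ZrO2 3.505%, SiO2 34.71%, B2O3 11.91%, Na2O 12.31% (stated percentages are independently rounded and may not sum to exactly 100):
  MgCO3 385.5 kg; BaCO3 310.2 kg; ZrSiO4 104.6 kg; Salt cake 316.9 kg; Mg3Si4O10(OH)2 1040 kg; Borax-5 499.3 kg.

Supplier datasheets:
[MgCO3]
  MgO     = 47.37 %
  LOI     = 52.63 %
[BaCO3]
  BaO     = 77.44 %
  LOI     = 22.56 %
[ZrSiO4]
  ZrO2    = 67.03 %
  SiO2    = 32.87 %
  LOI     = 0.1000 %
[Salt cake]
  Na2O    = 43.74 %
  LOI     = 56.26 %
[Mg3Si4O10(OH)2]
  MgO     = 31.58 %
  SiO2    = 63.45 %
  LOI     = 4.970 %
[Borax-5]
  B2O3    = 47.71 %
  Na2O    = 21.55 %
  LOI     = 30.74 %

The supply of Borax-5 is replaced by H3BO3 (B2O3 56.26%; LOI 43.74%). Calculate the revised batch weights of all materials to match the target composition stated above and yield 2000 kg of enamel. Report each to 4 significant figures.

Revised batch per 2000 kg enamel:
  MgCO3: 385.5 kg
  BaCO3: 310.2 kg
  ZrSiO4: 104.6 kg
  Salt cake: 562.9 kg
  Mg3Si4O10(OH)2: 1040 kg
  H3BO3: 423.4 kg
Total batch = 2827 kg; LOI loss = 826.5 kg

Working values are displayed rounded to four significant figures on the page — all arithmetic maintains full precision at every stage; each reported result takes just one rounding. All derived quantities (totals, LOI, yield, glass mass, six oxide percentages) are recomputed starting from the weights on 2000 kg of glass in full float precision, as set out in question or answer.
Oxide mass targets, per 2000 kg enamel:
  BaO: 12.01% × 2000 = 240.2 kg
  MgO: 25.55% × 2000 = 511.0 kg
  ZrO2: 3.505% × 2000 = 70.10 kg
  SiO2: 34.71% × 2000 = 694.2 kg
  B2O3: 11.91% × 2000 = 238.2 kg
  Na2O: 12.31% × 2000 = 246.2 kg
Oxide-by-oxide audit with the batch weights as given, against the basis in use (each sum matches its target mass once rounding is allowed for):
  BaO: 310.2·0.7744 = 240.2 kg (target 240.2 kg)
  MgO: 385.5·0.4737 + 1040·0.3158 = 511.0 kg (target 511.0 kg)
  ZrO2: 104.6·0.6703 = 70.11 kg (target 70.10 kg)
  SiO2: 104.6·0.3287 + 1040·0.6345 = 694.3 kg (target 694.2 kg)
  B2O3: 423.4·0.5626 = 238.2 kg (target 238.2 kg)
  Na2O: 562.9·0.4374 = 246.2 kg (target 246.2 kg)
Glass-mass bookkeeping: total charge less LOI = 2000 kg (the Σ of target masses is 2000 kg; basis as stated: 2000 kg — rounding explains the deltas).
Batch total: Σ batch = 2827 kg; LOI removed, Σ of batch·LOI: 826.5 kg; the yield ratio, glass ÷ batch: 70.76%.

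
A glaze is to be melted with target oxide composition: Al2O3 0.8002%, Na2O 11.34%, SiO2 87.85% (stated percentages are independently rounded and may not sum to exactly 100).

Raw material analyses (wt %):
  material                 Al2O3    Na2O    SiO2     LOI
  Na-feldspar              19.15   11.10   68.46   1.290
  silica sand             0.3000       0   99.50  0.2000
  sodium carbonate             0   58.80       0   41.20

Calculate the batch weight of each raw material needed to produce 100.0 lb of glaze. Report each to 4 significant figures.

Batch per 100.0 lb glaze:
  Na-feldspar: 2.826 lb
  silica sand: 86.35 lb
  sodium carbonate: 18.75 lb
Total batch = 107.9 lb; LOI loss = 7.934 lb; yield = 92.65%

All internal work keeps full float precision at every stage. Working values are printed rounded to four significant figures alongside each step. Every reported figure undergoes a single rounding — derived quantities, including the three compositions, the yield, LOI, net glass mass, totals, are computed using the weight values for 100.0 lb of glass in full float precision, exactly as shown in problem or answer.
Oxide-by-oxide targets in 100.0 lb glaze:
  Al2O3: 0.8002% × 100.0 = 0.8002 lb
  Na2O: 11.34% × 100.0 = 11.34 lb
  SiO2: 87.85% × 100.0 = 87.85 lb
Verifying the oxide balance with the batch weights as given, for the quoted basis mass (each sum matches its target mass once rounding is allowed for):
  Al2O3: 2.826·0.1915 + 86.35·0.003000 = 0.8002 lb (target 0.8002 lb)
  Na2O: 2.826·0.1110 + 18.75·0.5880 = 11.34 lb (target 11.34 lb)
  SiO2: 2.826·0.6846 + 86.35·0.9950 = 87.85 lb (target 87.85 lb)
Consistency of the glass mass: the batch minus its LOI: 99.99 lb (the targets, summed, come to 99.99 lb; stated basis 100.0 lb — rounding explains the deltas).
Adding the batch up: Σ batch = 107.9 lb; loss to ignition Σ batch·LOI = 7.934 lb; yield = glass ÷ total batch = 92.65%.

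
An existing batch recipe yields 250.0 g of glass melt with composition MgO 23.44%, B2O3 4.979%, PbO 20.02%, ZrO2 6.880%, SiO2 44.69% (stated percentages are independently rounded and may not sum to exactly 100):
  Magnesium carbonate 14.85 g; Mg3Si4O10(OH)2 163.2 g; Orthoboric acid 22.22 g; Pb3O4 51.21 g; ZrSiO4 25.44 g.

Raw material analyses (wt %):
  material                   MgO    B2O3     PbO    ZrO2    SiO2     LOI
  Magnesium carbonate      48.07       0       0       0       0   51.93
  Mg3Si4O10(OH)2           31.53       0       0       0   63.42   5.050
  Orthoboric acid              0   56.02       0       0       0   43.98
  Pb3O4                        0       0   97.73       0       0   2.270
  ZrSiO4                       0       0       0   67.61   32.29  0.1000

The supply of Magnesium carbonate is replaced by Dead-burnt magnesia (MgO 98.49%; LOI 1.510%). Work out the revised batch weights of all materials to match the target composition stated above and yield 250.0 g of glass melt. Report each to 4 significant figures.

In-progress results are printed rounded to 4 significant digits alongside each step. All arithmetic maintains exact precision end to end; each reported value is rounded a single time; derived quantities (glass mass, totals, the yield, five oxide percentages, LOI) are rebuilt in full precision using the weight values on 250.0 g of glass, as quoted within problem or answer.
Target masses of each oxide per 250.0 g glass melt:
  MgO: 23.44% × 250.0 = 58.60 g
  B2O3: 4.979% × 250.0 = 12.45 g
  PbO: 20.02% × 250.0 = 50.05 g
  ZrO2: 6.880% × 250.0 = 17.20 g
  SiO2: 44.69% × 250.0 = 111.7 g
Balance tally, oxide-wise, from the weights as reported, relative to the basis at hand (delivered sums recover each target modulo rounding of the values):
  MgO: 7.248·0.9849 + 163.2·0.3153 = 58.60 g (target 58.60 g)
  B2O3: 22.22·0.5602 = 12.45 g (target 12.45 g)
  PbO: 51.21·0.9773 = 50.05 g (target 50.05 g)
  ZrO2: 25.44·0.6761 = 17.20 g (target 17.20 g)
  SiO2: 163.2·0.6342 + 25.44·0.3229 = 111.7 g (target 111.7 g)
Consistency of the glass mass: batch Σ − ignition loss = 250.0 g (the targets, summed, come to 250.0 g; with the basis standing at 250.0 g — rounding explains the deltas).
Whole-batch sum: Σ batch = 269.3 g; ignition loss, Σ(batch × LOI) = 19.31 g; yield: glass divided by total = 92.83%.

Revised batch per 250.0 g glass melt:
  Dead-burnt magnesia: 7.248 g
  Mg3Si4O10(OH)2: 163.2 g
  Orthoboric acid: 22.22 g
  Pb3O4: 51.21 g
  ZrSiO4: 25.44 g
Total batch = 269.3 g; LOI loss = 19.31 g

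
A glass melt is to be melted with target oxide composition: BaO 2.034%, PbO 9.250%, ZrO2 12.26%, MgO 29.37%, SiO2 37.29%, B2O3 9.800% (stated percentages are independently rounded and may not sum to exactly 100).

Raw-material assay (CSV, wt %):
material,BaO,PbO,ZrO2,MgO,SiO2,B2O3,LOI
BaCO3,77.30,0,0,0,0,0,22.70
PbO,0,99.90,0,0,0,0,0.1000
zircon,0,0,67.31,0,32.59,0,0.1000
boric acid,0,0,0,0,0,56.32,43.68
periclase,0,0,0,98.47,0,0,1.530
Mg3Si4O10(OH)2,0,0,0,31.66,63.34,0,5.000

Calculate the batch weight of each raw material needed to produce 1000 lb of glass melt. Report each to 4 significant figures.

Mid-chain values are displayed rounded off to 4 significant digits in the working. The working math holds exact precision through the solve — each reported result receives exactly one rounding — all derived quantities are carried at full float precision (the six compositions, net glass mass, yield, LOI, totals) starting from the weights at 1000 lb of glass exactly as shown in the question or the answer.
Oxide-by-oxide targets in 1000 lb glass melt:
  BaO: 2.034% × 1000 = 20.34 lb
  PbO: 9.250% × 1000 = 92.50 lb
  ZrO2: 12.26% × 1000 = 122.6 lb
  MgO: 29.37% × 1000 = 293.7 lb
  SiO2: 37.29% × 1000 = 372.9 lb
  B2O3: 9.800% × 1000 = 98.00 lb
Mass-balance tally per oxide with the batch weights as given, under the basis named above (sums match the target masses modulo rounding of the values):
  BaO: 26.31·0.7730 = 20.34 lb (target 20.34 lb)
  PbO: 92.59·0.9990 = 92.50 lb (target 92.50 lb)
  ZrO2: 182.1·0.6731 = 122.6 lb (target 122.6 lb)
  MgO: 139.1·0.9847 + 495.0·0.3166 = 293.7 lb (target 293.7 lb)
  SiO2: 182.1·0.3259 + 495.0·0.6334 = 372.9 lb (target 372.9 lb)
  B2O3: 174.0·0.5632 = 98.00 lb (target 98.00 lb)
Auditing the glass mass value: Σ batch − LOI loss = 1000 lb (the Σ of target masses is 1000 lb; against the stated basis, 1000 lb — any gap is answer rounding).
Batch grand total — Σ batch = 1109 lb; the LOI term Σ batch·LOI equals 109.1 lb; as yield: glass ÷ batch → 90.16%.

Batch per 1000 lb glass melt:
  BaCO3: 26.31 lb
  PbO: 92.59 lb
  zircon: 182.1 lb
  boric acid: 174.0 lb
  periclase: 139.1 lb
  Mg3Si4O10(OH)2: 495.0 lb
Total batch = 1109 lb; LOI loss = 109.1 lb; yield = 90.16%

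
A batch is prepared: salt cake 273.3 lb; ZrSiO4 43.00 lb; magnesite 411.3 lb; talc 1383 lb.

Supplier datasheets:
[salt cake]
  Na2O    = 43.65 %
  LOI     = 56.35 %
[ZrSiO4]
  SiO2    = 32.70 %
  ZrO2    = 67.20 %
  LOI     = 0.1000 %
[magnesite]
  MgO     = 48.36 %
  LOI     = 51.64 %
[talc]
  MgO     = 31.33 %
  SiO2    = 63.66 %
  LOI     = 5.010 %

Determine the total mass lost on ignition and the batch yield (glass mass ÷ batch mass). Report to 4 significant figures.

LOI loss = 435.7 lb; glass = 1675 lb; yield = 79.36%

Working values are printed rounded to 4 significant digits in the working; all arithmetic runs at full float precision through every step. Each reported number sees exactly one rounding — the derived quantities are carried using the weight values per 1675 lb of glass in full float precision (glass mass, totals, yield, four oxide percentages, ignition loss) as set out in question or answer.
Per-material ignition loss:
  salt cake: 273.3 × 0.5635 = 154.0 lb
  ZrSiO4: 43.00 × 0.001000 = 0.04300 lb
  magnesite: 411.3 × 0.5164 = 212.4 lb
  talc: 1383 × 0.05010 = 69.29 lb
Total LOI = 435.7 lb
Glass = batch − LOI = 2111 − 435.7 = 1675 lb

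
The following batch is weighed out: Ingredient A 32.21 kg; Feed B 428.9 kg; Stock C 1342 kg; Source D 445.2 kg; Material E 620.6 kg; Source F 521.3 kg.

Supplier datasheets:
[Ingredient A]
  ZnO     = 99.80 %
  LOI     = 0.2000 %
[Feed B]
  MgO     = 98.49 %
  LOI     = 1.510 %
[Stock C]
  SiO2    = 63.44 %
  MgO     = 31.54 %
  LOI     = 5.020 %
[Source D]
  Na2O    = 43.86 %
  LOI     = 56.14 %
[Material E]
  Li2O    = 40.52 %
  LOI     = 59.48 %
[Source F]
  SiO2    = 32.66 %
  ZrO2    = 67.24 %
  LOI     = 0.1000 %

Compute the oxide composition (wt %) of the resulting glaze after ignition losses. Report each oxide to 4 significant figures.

The whole derivation carries full precision through the solve — values along the way are printed rounded off to 4 significant figures at each printed step — exactly one rounding lands on each reported number — all derived quantities are rebuilt from the weighed amounts at 2697 kg of glass at full precision (totals, the six compositions, ignition loss, net glass mass, the yield), as given in question or answer.
Per-oxide mass from batch:
  Li2O: 620.6·0.4052 = 251.5 kg
  Na2O: 445.2·0.4386 = 195.3 kg
  ZnO: 32.21·0.9980 = 32.15 kg
  SiO2: 1342·0.6344 + 521.3·0.3266 = 1022 kg
  MgO: 428.9·0.9849 + 1342·0.3154 = 845.7 kg
  ZrO2: 521.3·0.6724 = 350.5 kg
LOI: 32.21·0.002000 + 428.9·0.01510 + 1342·0.05020 + 445.2·0.5614 + 620.6·0.5948 + 521.3·0.001000 = 693.5 kg
Glass = total batch minus LOI = 3390 − 693.5 = 2697 kg (equal to the oxide-mass sum)
wt %: oxide over glass, times 100

Glass mass = 2697 kg (batch 3390 − LOI 693.5).
Composition: Li2O 9.325%, Na2O 7.241%, ZnO 1.192%, SiO2 37.88%, MgO 31.36%, ZrO2 13.00%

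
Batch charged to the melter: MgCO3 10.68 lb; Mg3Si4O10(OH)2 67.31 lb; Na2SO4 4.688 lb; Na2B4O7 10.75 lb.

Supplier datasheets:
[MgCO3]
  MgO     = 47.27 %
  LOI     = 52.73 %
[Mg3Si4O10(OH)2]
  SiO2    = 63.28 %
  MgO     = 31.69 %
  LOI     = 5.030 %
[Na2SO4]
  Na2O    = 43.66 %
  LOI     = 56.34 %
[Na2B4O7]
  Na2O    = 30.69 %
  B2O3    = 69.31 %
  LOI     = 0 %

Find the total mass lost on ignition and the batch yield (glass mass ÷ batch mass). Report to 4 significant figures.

LOI loss = 11.66 lb; glass = 81.77 lb; yield = 87.52%

Working values are displayed, with 4-significant-digit rounding, when written out. Full precision is maintained at all times; every reported value takes just one rounding — the derived quantities (net glass mass, the four compositions, the yield, ignition loss, totals) are re-derived at full float precision from the weighed amounts on 81.77 lb of glass, as set out in problem or answer.
Ignition loss by material:
  MgCO3: 10.68 × 0.5273 = 5.632 lb
  Mg3Si4O10(OH)2: 67.31 × 0.05030 = 3.386 lb
  Na2SO4: 4.688 × 0.5634 = 2.641 lb
  Na2B4O7: 10.75 × 0 = 0 lb
Total LOI = 11.66 lb
Glass = batch − LOI = 93.43 − 11.66 = 81.77 lb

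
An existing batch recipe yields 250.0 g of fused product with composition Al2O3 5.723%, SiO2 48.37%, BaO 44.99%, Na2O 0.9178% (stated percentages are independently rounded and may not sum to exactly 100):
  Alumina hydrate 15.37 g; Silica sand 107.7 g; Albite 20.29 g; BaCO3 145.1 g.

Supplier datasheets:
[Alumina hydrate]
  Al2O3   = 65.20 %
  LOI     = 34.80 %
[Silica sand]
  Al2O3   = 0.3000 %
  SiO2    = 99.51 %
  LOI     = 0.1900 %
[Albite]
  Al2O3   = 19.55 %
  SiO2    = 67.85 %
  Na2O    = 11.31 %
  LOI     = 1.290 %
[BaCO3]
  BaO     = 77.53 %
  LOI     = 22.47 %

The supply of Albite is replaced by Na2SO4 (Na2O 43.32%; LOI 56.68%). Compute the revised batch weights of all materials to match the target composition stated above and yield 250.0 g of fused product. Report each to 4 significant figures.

The whole derivation runs at exact precision in every operation — the intermediate values are displayed, rounded to four significant figures, within the worked lines — a single rounding yields each reported number. The derived quantities are computed in exact precision (ignition loss, the totals, net glass mass, the yield, four oxide percentages) starting from the weights at 250.0 g of glass, precisely as stated by question or answer.
Oxide-by-oxide targets in 250.0 g fused product:
  Al2O3: 5.723% × 250.0 = 14.31 g
  SiO2: 48.37% × 250.0 = 120.9 g
  BaO: 44.99% × 250.0 = 112.5 g
  Na2O: 0.9178% × 250.0 = 2.294 g
Oxide-by-oxide audit from the weights as reported, on the stated basis (summed amounts equal target values within answer rounding):
  Al2O3: 21.38·0.6520 + 121.5·0.003000 = 14.30 g (target 14.31 g)
  SiO2: 121.5·0.9951 = 120.9 g (target 120.9 g)
  BaO: 145.1·0.7753 = 112.5 g (target 112.5 g)
  Na2O: 5.297·0.4332 = 2.295 g (target 2.294 g)
The glass-mass cross-check: the batch minus its LOI: 250.0 g (summing oxide targets gives 250.0 g; against the stated basis, 250.0 g — a pure rounding effect).
Summing the batch: Σ batch = 293.3 g; the LOI term Σ batch·LOI equals 43.28 g; glass ÷ batch gives a yield of 85.24%.

Revised batch per 250.0 g fused product:
  Alumina hydrate: 21.38 g
  Silica sand: 121.5 g
  Na2SO4: 5.297 g
  BaCO3: 145.1 g
Total batch = 293.3 g; LOI loss = 43.28 g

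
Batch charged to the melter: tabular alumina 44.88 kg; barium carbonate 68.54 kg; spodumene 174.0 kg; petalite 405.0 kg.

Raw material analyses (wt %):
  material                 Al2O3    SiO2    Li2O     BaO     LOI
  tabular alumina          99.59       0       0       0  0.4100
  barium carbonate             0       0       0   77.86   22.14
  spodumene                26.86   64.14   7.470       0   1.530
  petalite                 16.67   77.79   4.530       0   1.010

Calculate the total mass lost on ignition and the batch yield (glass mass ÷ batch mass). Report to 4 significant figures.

Mid-chain values appear rounded to four significant digits; all internal work runs at exact precision through the solve; every reported result includes exactly one rounding; the derived quantities are recomputed using the weight values per 670.3 kg of glass in full float precision (yield, ignition loss, the four compositions, net glass mass, the totals), exactly as printed in the problem or answer text.
Material-by-material LOI:
  tabular alumina: 44.88 × 0.004100 = 0.1840 kg
  barium carbonate: 68.54 × 0.2214 = 15.17 kg
  spodumene: 174.0 × 0.01530 = 2.662 kg
  petalite: 405.0 × 0.01010 = 4.090 kg
Total LOI = 22.11 kg
Glass = batch − LOI = 692.4 − 22.11 = 670.3 kg

LOI loss = 22.11 kg; glass = 670.3 kg; yield = 96.81%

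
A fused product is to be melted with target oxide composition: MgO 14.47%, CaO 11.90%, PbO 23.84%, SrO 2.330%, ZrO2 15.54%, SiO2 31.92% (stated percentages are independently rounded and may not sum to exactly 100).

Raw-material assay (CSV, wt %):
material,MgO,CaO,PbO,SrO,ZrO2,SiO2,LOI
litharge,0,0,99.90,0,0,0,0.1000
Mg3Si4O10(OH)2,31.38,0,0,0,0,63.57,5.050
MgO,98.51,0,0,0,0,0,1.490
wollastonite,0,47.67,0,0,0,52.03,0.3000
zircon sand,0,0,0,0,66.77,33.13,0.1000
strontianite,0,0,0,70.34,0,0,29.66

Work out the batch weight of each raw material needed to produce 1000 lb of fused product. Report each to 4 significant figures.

Every computation keeps exact precision through the solve; working values are shown with 4-significant-digit rounding in the working. Each reported figure is rounded only once — the derived quantities are carried starting from the weights at 1000 lb of glass in full float precision (the yield, glass mass, the totals, the six compositions, ignition loss) as they appear in either problem or answer.
Target oxide masses per 1000 lb fused product:
  MgO: 14.47% × 1000 = 144.7 lb
  CaO: 11.90% × 1000 = 119.0 lb
  PbO: 23.84% × 1000 = 238.4 lb
  SrO: 2.330% × 1000 = 23.30 lb
  ZrO2: 15.54% × 1000 = 155.4 lb
  SiO2: 31.92% × 1000 = 319.2 lb
Checking each oxide sum given the weights on record, under the basis named above (each sum matches its target mass within answer rounding):
  MgO: 176.5·0.3138 + 90.66·0.9851 = 144.7 lb (target 144.7 lb)
  CaO: 249.6·0.4767 = 119.0 lb (target 119.0 lb)
  PbO: 238.6·0.9990 = 238.4 lb (target 238.4 lb)
  SrO: 33.12·0.7034 = 23.30 lb (target 23.30 lb)
  ZrO2: 232.7·0.6677 = 155.4 lb (target 155.4 lb)
  SiO2: 176.5·0.6357 + 249.6·0.5203 + 232.7·0.3313 = 319.2 lb (target 319.2 lb)
The glass-mass cross-check: net batch after ignition = 999.9 lb (per-oxide target masses sum to 1000 lb; against the stated basis, 1000 lb — rounding explains the deltas).
Adding the batch up: Σ batch = 1021 lb; LOI loss = Σ batch·LOI = 21.31 lb; glass ÷ batch gives a yield of 97.91%.

Batch per 1000 lb fused product:
  litharge: 238.6 lb
  Mg3Si4O10(OH)2: 176.5 lb
  MgO: 90.66 lb
  wollastonite: 249.6 lb
  zircon sand: 232.7 lb
  strontianite: 33.12 lb
Total batch = 1021 lb; LOI loss = 21.31 lb; yield = 97.91%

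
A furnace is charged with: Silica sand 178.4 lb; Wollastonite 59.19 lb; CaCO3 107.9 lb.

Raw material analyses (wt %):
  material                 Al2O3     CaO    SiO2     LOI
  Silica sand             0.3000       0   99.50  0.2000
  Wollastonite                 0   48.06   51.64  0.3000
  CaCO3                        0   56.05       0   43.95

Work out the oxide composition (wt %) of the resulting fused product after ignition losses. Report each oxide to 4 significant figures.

Every computation keeps exact precision from start to finish. Mid-chain values are shown with 4-significant-digit rounding in the printout — each reported figure takes exactly one rounding; derived quantities (totals, the three compositions, the yield, net glass mass, LOI) are re-derived at full precision from the weighed amounts for 297.5 lb of glass as quoted within the question or the answer.
Oxide masses out of the charge:
  Al2O3: 178.4·0.003000 = 0.5352 lb
  CaO: 59.19·0.4806 + 107.9·0.5605 = 88.92 lb
  SiO2: 178.4·0.9950 + 59.19·0.5164 = 208.1 lb
LOI: 178.4·0.002000 + 59.19·0.003000 + 107.9·0.4395 = 47.96 lb
Glass = total batch minus LOI = 345.5 − 47.96 = 297.5 lb (the oxide masses sum to this)
each oxide over glass, ×100, is wt %

Glass mass = 297.5 lb (batch 345.5 − LOI 47.96).
Composition: Al2O3 0.1799%, CaO 29.89%, SiO2 69.93%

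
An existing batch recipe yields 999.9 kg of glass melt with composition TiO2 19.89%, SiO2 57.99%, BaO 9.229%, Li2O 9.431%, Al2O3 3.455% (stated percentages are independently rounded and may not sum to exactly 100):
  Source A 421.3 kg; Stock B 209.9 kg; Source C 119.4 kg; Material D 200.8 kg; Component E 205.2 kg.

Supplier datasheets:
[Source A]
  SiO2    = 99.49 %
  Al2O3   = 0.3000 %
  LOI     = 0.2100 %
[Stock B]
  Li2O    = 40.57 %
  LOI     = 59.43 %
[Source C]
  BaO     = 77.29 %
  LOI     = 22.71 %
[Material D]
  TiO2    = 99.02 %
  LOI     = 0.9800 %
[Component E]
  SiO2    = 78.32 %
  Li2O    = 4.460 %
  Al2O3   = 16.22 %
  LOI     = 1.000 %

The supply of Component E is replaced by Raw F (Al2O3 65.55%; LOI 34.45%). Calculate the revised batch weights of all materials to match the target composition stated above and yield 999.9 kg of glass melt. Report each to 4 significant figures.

Revised batch per 999.9 kg glass melt:
  Source A: 582.8 kg
  Stock B: 232.4 kg
  Source C: 119.4 kg
  Material D: 200.8 kg
  Raw F: 50.04 kg
Total batch = 1185 kg; LOI loss = 185.7 kg

Exact precision is carried throughout — in-progress results are printed with 4-significant-figure rounding on the page. Exactly one rounding lands on each reported figure. Derived quantities (LOI, yield, five oxide percentages, totals, net glass mass) are re-derived at full precision using the weight values per 999.9 kg of glass as they appear in the problem or the answer.
Oxide mass targets, per 999.9 kg glass melt:
  TiO2: 19.89% × 999.9 = 198.9 kg
  SiO2: 57.99% × 999.9 = 579.8 kg
  BaO: 9.229% × 999.9 = 92.28 kg
  Li2O: 9.431% × 999.9 = 94.30 kg
  Al2O3: 3.455% × 999.9 = 34.55 kg
A balance pass over the oxides, applying the batch weights above, under the basis named above (each sum matches its target mass net of answer rounding effects):
  TiO2: 200.8·0.9902 = 198.8 kg (target 198.9 kg)
  SiO2: 582.8·0.9949 = 579.8 kg (target 579.8 kg)
  BaO: 119.4·0.7729 = 92.28 kg (target 92.28 kg)
  Li2O: 232.4·0.4057 = 94.28 kg (target 94.30 kg)
  Al2O3: 582.8·0.003000 + 50.04·0.6555 = 34.55 kg (target 34.55 kg)
Glass-mass closure: the batch minus its LOI: 999.8 kg (the targets, summed, come to 999.9 kg; stated basis 999.9 kg — differing by rounding only).
Total batch = Σ batch = 1185 kg; loss to ignition Σ batch·LOI = 185.7 kg; yield, glass over the total, = 84.34%.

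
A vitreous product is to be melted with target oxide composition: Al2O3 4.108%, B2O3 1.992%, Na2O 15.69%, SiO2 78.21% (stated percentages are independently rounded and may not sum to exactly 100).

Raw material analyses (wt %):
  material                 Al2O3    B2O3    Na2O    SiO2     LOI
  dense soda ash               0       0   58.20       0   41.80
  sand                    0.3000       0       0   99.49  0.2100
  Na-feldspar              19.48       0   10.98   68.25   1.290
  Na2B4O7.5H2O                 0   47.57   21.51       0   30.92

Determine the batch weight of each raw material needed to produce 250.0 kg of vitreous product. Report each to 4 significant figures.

Each numeric step runs at exact precision through every step; rounding to 4 significant digits governs every intermediate as shown — every reported number is rounded once only; all derived quantities, including totals, glass mass, ignition loss, the four compositions, yield, are rebuilt starting from the weights at 250.0 kg of glass at full float precision, exactly as printed in the problem or answer text.
Oxide mass targets, per 250.0 kg vitreous product:
  Al2O3: 4.108% × 250.0 = 10.27 kg
  B2O3: 1.992% × 250.0 = 4.980 kg
  Na2O: 15.69% × 250.0 = 39.22 kg
  SiO2: 78.21% × 250.0 = 195.5 kg
Verifying the oxide balance working from each reported weight, versus the basis set out (every target is met by its sum up to rounding of the answer):
  Al2O3: 162.1·0.003000 + 50.22·0.1948 = 10.27 kg (target 10.27 kg)
  B2O3: 10.47·0.4757 = 4.981 kg (target 4.980 kg)
  Na2O: 54.05·0.5820 + 50.22·0.1098 + 10.47·0.2151 = 39.22 kg (target 39.22 kg)
  SiO2: 162.1·0.9949 + 50.22·0.6825 = 195.5 kg (target 195.5 kg)
Glass-mass bookkeeping: net batch after ignition = 250.0 kg (oxide target masses add up to 250.0 kg; against the stated basis, 250.0 kg — deltas are rounding alone).
Total batch = Σ batch = 276.8 kg; LOI loss = Σ batch·LOI = 26.82 kg; yield, glass over the total, = 90.31%.

Batch per 250.0 kg vitreous product:
  dense soda ash: 54.05 kg
  sand: 162.1 kg
  Na-feldspar: 50.22 kg
  Na2B4O7.5H2O: 10.47 kg
Total batch = 276.8 kg; LOI loss = 26.82 kg; yield = 90.31%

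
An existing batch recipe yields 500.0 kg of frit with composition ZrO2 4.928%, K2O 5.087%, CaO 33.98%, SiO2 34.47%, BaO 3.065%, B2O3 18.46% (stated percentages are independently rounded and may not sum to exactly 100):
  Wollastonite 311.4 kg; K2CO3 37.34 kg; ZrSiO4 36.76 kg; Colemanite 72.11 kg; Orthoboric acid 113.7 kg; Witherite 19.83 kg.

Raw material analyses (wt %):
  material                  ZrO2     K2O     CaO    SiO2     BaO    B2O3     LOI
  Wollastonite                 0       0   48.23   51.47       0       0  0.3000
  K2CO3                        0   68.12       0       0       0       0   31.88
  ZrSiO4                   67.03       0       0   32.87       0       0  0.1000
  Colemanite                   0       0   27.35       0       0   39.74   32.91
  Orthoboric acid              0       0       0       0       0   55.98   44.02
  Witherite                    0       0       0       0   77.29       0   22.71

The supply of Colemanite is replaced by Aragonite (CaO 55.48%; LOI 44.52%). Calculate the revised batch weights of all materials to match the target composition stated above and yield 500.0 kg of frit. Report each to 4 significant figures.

The intermediate values are shown, with 4-significant-figure rounding, within the worked lines — all internal work carries exact precision throughout — each reported number is rounded just once — derived quantities (ignition loss, the six compositions, totals, glass mass, yield) are computed starting from the weights at 500.0 kg of glass at full float precision exactly as printed in either problem or answer.
Target oxide masses per 500.0 kg frit:
  ZrO2: 4.928% × 500.0 = 24.64 kg
  K2O: 5.087% × 500.0 = 25.44 kg
  CaO: 33.98% × 500.0 = 169.9 kg
  SiO2: 34.47% × 500.0 = 172.4 kg
  BaO: 3.065% × 500.0 = 15.32 kg
  B2O3: 18.46% × 500.0 = 92.30 kg
Oxide-by-oxide audit from the weights as reported, versus the basis set out (every target is met by its sum modulo rounding of the values):
  ZrO2: 36.76·0.6703 = 24.64 kg (target 24.64 kg)
  K2O: 37.34·0.6812 = 25.44 kg (target 25.44 kg)
  CaO: 311.4·0.4823 + 35.55·0.5548 = 169.9 kg (target 169.9 kg)
  SiO2: 311.4·0.5147 + 36.76·0.3287 = 172.4 kg (target 172.4 kg)
  BaO: 19.83·0.7729 = 15.33 kg (target 15.32 kg)
  B2O3: 164.9·0.5598 = 92.31 kg (target 92.30 kg)
Mass balance on the glass: total charge less LOI = 500.0 kg (targets for the oxides total 500.0 kg; with the basis standing at 500.0 kg — a pure rounding effect).
Whole-batch sum: Σ batch = 605.8 kg; the LOI term Σ batch·LOI equals 105.8 kg; yield, glass over the total, = 82.54%.

Revised batch per 500.0 kg frit:
  Wollastonite: 311.4 kg
  K2CO3: 37.34 kg
  ZrSiO4: 36.76 kg
  Aragonite: 35.55 kg
  Orthoboric acid: 164.9 kg
  Witherite: 19.83 kg
Total batch = 605.8 kg; LOI loss = 105.8 kg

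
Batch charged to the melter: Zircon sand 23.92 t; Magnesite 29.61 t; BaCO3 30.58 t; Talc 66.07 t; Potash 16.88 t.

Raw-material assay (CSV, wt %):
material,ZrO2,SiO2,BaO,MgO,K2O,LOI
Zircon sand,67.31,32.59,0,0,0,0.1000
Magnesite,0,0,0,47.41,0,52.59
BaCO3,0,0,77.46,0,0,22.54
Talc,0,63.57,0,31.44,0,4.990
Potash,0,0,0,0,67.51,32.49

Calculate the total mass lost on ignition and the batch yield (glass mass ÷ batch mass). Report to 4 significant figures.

The intermediate values are shown, rounded to four significant digits, at each printed step. Every computation keeps full precision all the way through — each reported result takes just one rounding — all derived quantities are re-derived starting from the weights at 135.8 t of glass at exact precision (the yield, LOI, glass mass, the totals, the five compositions), as given in problem or answer.
Ignition loss by material:
  Zircon sand: 23.92 × 0.001000 = 0.02392 t
  Magnesite: 29.61 × 0.5259 = 15.57 t
  BaCO3: 30.58 × 0.2254 = 6.893 t
  Talc: 66.07 × 0.04990 = 3.297 t
  Potash: 16.88 × 0.3249 = 5.484 t
Total LOI = 31.27 t
Glass = batch − LOI = 167.1 − 31.27 = 135.8 t

LOI loss = 31.27 t; glass = 135.8 t; yield = 81.28%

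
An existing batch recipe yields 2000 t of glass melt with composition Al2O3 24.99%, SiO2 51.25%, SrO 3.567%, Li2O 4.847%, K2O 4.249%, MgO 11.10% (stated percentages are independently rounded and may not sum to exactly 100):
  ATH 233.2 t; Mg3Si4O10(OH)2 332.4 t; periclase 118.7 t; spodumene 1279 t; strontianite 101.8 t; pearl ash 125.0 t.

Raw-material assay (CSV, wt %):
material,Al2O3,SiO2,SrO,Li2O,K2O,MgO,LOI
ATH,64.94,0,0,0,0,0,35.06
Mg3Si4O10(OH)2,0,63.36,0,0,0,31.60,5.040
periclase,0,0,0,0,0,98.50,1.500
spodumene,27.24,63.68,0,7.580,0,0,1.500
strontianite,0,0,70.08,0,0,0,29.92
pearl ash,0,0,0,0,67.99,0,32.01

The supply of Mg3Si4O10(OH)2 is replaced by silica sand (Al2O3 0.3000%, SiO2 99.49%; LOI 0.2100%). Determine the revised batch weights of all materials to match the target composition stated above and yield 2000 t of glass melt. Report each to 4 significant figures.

Every computation holds full float precision in every operation. Values along the way are printed (rounded to 4 significant digits) as written — each reported figure is rounded only once — the derived quantities are computed in full float precision (glass mass, totals, the six compositions, LOI, yield) from the batch weights for 2000 t of glass, exactly as printed in question or answer.
Target oxide masses per 2000 t glass melt:
  Al2O3: 24.99% × 2000 = 499.8 t
  SiO2: 51.25% × 2000 = 1025 t
  SrO: 3.567% × 2000 = 71.34 t
  Li2O: 4.847% × 2000 = 96.94 t
  K2O: 4.249% × 2000 = 84.98 t
  MgO: 11.10% × 2000 = 222.0 t
Checking each oxide sum from the weights as reported, relative to the basis at hand (delivered sums recover each target net of answer rounding effects):
  Al2O3: 232.2·0.6494 + 211.7·0.003000 + 1279·0.2724 = 499.8 t (target 499.8 t)
  SiO2: 211.7·0.9949 + 1279·0.6368 = 1025 t (target 1025 t)
  SrO: 101.8·0.7008 = 71.34 t (target 71.34 t)
  Li2O: 1279·0.07580 = 96.95 t (target 96.94 t)
  K2O: 125.0·0.6799 = 84.99 t (target 84.98 t)
  MgO: 225.4·0.9850 = 222.0 t (target 222.0 t)
Auditing the glass mass value: net batch after ignition = 2000 t (the targets, summed, come to 2000 t; against the stated basis, 2000 t — deltas are rounding alone).
Batch total: Σ batch = 2175 t; LOI removed, Σ of batch·LOI: 174.9 t; yield = glass ÷ total batch = 91.96%.

Revised batch per 2000 t glass melt:
  ATH: 232.2 t
  silica sand: 211.7 t
  periclase: 225.4 t
  spodumene: 1279 t
  strontianite: 101.8 t
  pearl ash: 125.0 t
Total batch = 2175 t; LOI loss = 174.9 t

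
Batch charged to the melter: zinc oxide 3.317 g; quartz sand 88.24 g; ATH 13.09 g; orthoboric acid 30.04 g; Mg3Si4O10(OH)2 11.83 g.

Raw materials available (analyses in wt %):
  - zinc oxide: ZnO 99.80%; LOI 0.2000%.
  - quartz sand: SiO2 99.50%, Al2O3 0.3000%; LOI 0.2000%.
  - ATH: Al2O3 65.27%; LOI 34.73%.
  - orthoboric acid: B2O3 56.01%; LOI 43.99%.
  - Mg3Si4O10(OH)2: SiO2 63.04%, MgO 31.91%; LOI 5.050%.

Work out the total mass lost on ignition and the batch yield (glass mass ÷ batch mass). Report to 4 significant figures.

Each numeric step runs at full float precision in every operation — values along the way are shown (rounded to 4 significant figures) in the printout — a single rounding finalizes each reported value; the derived quantities are re-derived from the weighed amounts for 128.0 g of glass in exact precision (yield, five oxide percentages, LOI, net glass mass, the totals) exactly as shown in problem or answer.
LOI of each material in turn:
  zinc oxide: 3.317 × 0.002000 = 0.006634 g
  quartz sand: 88.24 × 0.002000 = 0.1765 g
  ATH: 13.09 × 0.3473 = 4.546 g
  orthoboric acid: 30.04 × 0.4399 = 13.21 g
  Mg3Si4O10(OH)2: 11.83 × 0.05050 = 0.5974 g
Total LOI = 18.54 g
Glass = batch − LOI = 146.5 − 18.54 = 128.0 g

LOI loss = 18.54 g; glass = 128.0 g; yield = 87.35%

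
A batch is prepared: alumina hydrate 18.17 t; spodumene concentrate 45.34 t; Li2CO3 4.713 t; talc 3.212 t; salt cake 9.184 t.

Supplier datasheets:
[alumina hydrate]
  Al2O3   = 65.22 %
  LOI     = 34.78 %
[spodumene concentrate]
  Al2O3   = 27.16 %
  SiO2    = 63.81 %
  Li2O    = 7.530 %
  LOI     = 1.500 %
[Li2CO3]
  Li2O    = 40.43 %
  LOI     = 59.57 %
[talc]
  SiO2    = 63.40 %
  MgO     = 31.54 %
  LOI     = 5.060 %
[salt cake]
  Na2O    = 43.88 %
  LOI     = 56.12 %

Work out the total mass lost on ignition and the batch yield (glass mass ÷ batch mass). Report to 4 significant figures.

The whole derivation runs at full precision end to end — intermediates are displayed, with 4-significant-figure rounding, in the working — each reported result is rounded exactly once — all derived quantities, including net glass mass, the five compositions, LOI, yield, the totals, are re-derived from the weighed amounts per 65.50 t of glass in exact precision, precisely as stated by question or answer.
Each material's LOI contribution:
  alumina hydrate: 18.17 × 0.3478 = 6.320 t
  spodumene concentrate: 45.34 × 0.01500 = 0.6801 t
  Li2CO3: 4.713 × 0.5957 = 2.808 t
  talc: 3.212 × 0.05060 = 0.1625 t
  salt cake: 9.184 × 0.5612 = 5.154 t
Total LOI = 15.12 t
Glass = batch − LOI = 80.62 − 15.12 = 65.50 t

LOI loss = 15.12 t; glass = 65.50 t; yield = 81.24%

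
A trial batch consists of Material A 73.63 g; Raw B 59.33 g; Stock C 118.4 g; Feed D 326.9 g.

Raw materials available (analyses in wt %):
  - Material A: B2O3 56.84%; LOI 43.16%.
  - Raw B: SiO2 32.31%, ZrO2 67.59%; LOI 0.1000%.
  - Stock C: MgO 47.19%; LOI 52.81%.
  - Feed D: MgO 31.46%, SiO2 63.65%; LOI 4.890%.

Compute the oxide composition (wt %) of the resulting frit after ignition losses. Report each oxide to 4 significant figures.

Glass mass = 467.9 g (batch 578.3 − LOI 110.4).
Composition: B2O3 8.944%, MgO 33.92%, SiO2 48.57%, ZrO2 8.570%

Mid-chain values are displayed, rounded to 4 significant figures, across the worked steps — full float precision is kept through every step — exactly one rounding goes into each reported figure — all derived quantities (net glass mass, yield, LOI, totals, four oxide percentages) are rebuilt in exact precision from the weighed amounts at 467.9 g of glass precisely as stated by either problem or answer.
Per-oxide mass from batch:
  B2O3: 73.63·0.5684 = 41.85 g
  MgO: 118.4·0.4719 + 326.9·0.3146 = 158.7 g
  SiO2: 59.33·0.3231 + 326.9·0.6365 = 227.2 g
  ZrO2: 59.33·0.6759 = 40.10 g
LOI: 73.63·0.4316 + 59.33·0.001000 + 118.4·0.5281 + 326.9·0.04890 = 110.4 g
Net of LOI, the glass mass = 578.3 − 110.4 = 467.9 g (= Σ oxide masses)
oxide / glass × 100 gives the wt %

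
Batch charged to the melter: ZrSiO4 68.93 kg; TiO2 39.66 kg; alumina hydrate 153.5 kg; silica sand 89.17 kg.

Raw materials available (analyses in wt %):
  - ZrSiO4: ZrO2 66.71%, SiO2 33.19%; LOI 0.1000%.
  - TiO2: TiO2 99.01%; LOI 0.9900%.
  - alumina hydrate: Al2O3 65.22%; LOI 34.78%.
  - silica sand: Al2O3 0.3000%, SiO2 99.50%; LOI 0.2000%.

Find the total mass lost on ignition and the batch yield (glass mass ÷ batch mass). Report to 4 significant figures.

Full precision is carried in every operation; working values appear rounded off to 4 significant figures at each printed step; every reported value undergoes a single rounding. Derived quantities are carried from the batch weights for 297.2 kg of glass at full precision (net glass mass, four oxide percentages, yield, LOI, totals), as set out in the question or the answer.
Each material's LOI contribution:
  ZrSiO4: 68.93 × 0.001000 = 0.06893 kg
  TiO2: 39.66 × 0.009900 = 0.3926 kg
  alumina hydrate: 153.5 × 0.3478 = 53.39 kg
  silica sand: 89.17 × 0.002000 = 0.1783 kg
Total LOI = 54.03 kg
Glass = batch − LOI = 351.3 − 54.03 = 297.2 kg

LOI loss = 54.03 kg; glass = 297.2 kg; yield = 84.62%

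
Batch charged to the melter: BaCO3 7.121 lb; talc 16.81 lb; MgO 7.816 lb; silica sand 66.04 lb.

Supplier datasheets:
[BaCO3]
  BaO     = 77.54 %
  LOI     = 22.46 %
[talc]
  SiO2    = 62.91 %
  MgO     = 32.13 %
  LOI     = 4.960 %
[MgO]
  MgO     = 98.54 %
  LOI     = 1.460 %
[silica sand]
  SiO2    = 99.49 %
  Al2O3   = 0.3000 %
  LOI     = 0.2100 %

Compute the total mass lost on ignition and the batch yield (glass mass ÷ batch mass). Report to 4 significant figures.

LOI loss = 2.686 lb; glass = 95.10 lb; yield = 97.25%

In-progress results appear with 4-significant-figure rounding at each printed step. The working math carries full precision at each step; each reported result is rounded exactly once; the derived quantities, which include the yield, totals, ignition loss, four oxide percentages, net glass mass, are rebuilt at full precision, precisely as stated by question or answer, from the batch weights per 95.10 lb of glass.
Each material's LOI contribution:
  BaCO3: 7.121 × 0.2246 = 1.599 lb
  talc: 16.81 × 0.04960 = 0.8338 lb
  MgO: 7.816 × 0.01460 = 0.1141 lb
  silica sand: 66.04 × 0.002100 = 0.1387 lb
Total LOI = 2.686 lb
Glass = batch − LOI = 97.79 − 2.686 = 95.10 lb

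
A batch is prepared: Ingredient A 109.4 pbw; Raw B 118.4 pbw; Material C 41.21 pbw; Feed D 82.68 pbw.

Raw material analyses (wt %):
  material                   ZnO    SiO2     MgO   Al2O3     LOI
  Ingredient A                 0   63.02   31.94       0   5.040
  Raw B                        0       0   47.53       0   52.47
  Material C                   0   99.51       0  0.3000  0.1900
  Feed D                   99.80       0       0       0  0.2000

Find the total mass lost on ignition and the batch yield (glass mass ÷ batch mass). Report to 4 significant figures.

LOI loss = 67.88 pbw; glass = 283.8 pbw; yield = 80.70%

Every computation keeps full precision from first step to last. Working values are displayed with 4-significant-figure rounding alongside each step — every reported number takes just one rounding. Derived quantities are rebuilt in full float precision (net glass mass, four oxide percentages, ignition loss, the yield, the totals) using the weight values for 283.8 pbw of glass exactly as shown in the problem or the answer.
Per-material ignition loss:
  Ingredient A: 109.4 × 0.05040 = 5.514 pbw
  Raw B: 118.4 × 0.5247 = 62.12 pbw
  Material C: 41.21 × 0.001900 = 0.07830 pbw
  Feed D: 82.68 × 0.002000 = 0.1654 pbw
Total LOI = 67.88 pbw
Glass = batch − LOI = 351.7 − 67.88 = 283.8 pbw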